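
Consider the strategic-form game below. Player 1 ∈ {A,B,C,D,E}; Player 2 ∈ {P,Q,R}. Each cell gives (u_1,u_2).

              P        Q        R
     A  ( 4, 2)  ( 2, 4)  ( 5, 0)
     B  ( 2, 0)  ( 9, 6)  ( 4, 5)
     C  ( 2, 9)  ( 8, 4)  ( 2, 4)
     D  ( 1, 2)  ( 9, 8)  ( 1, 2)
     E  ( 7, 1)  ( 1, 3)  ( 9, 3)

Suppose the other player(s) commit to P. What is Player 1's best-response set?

P1 best: {E}

u_1(A vs P) = 4
u_1(B vs P) = 2
u_1(C vs P) = 2
u_1(D vs P) = 1
u_1(E vs P) = 7
max payoff 7 at {E}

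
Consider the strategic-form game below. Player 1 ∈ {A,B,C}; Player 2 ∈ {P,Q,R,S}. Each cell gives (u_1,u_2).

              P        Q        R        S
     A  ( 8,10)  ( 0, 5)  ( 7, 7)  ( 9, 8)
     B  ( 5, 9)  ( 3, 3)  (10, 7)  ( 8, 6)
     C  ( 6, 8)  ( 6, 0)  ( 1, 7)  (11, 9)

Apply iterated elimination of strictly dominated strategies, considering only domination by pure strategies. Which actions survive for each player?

Survivors P1:{A,C} P2:{P,S}

P2 drop Q (P beats it: A:10>5 B:9>3 C:8>0)
P2 drop R (P beats it: A:10>7 B:9>7 C:8>7)
P1 drop B (A beats it: P:8>5 S:9>8)
P1→{A,C} P2→{P,S}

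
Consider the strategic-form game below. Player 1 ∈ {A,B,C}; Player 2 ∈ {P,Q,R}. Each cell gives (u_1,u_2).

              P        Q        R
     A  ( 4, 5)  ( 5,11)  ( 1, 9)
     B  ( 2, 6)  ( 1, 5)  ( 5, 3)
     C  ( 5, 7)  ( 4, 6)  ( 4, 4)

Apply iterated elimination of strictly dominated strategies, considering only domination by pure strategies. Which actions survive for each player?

P2 drop R (Q beats it: A:11>9 B:5>3 C:6>4)
P1 drop B (A beats it: P:4>2 Q:5>1)
P1→{A,C} P2→{P,Q}

IESDS → P1:{A,C} P2:{P,Q}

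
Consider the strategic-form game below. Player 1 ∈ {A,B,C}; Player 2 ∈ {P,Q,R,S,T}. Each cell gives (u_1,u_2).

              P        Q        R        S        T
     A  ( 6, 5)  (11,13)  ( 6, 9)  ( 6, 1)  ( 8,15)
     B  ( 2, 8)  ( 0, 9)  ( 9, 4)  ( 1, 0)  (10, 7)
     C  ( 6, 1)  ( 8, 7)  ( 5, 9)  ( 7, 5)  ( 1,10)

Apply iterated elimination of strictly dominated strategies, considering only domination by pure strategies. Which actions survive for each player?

P2 drop P (Q beats it: A:13>5 B:9>8 C:7>1)
P2 drop R (T beats it: A:15>9 B:7>4 C:10>9)
P2 drop S (Q beats it: A:13>1 B:9>0 C:7>5)
P1 drop C (A beats it: Q:11>8 T:8>1)
P1→{A,B} P2→{Q,T}

Survivors P1:{A,B} P2:{Q,T}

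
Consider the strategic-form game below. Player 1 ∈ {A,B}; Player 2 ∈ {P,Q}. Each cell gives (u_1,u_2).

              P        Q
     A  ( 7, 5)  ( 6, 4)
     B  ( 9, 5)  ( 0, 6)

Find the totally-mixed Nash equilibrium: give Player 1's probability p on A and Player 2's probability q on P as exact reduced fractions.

P1 indiff ⇒ q·7+(1-q)·6 = q·9+(1-q)·0 ⇒ q(-2) = (1-q)(-6) ⇒ q = 3/4
P2 indiff ⇒ p·5+(1-p)·5 = p·4+(1-p)·6 ⇒ p(1) = (1-p)(1) ⇒ p = 1/2

(p,q) = (1/2, 3/4)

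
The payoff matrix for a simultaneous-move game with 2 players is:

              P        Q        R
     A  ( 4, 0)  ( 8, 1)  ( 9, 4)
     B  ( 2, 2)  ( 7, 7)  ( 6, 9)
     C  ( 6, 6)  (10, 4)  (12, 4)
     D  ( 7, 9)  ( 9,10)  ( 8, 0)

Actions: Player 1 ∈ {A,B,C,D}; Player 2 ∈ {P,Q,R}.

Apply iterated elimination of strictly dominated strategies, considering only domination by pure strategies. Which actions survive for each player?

Remaining: P1:{C,D} P2:{P,Q}

P1 drop A (C beats it: P:6>4 Q:10>8 R:12>9)
P1 drop B (C beats it: P:6>2 Q:10>7 R:12>6)
P2 drop R (P beats it: C:6>4 D:9>0)
P1→{C,D} P2→{P,Q}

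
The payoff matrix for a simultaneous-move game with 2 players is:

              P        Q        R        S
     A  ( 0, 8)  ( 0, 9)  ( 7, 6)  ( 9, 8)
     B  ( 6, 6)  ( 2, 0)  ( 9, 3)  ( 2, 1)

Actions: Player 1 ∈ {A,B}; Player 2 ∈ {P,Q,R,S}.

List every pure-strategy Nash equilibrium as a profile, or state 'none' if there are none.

PSNE = {(B,P)}

(A,P): not NE [P1→B gives 6>0; P2→Q gives 9>8]
(A,Q): not NE [P1→B gives 2>0]
(A,R): not NE [P1→B gives 9>7; P2→Q gives 9>6]
(A,S): not NE [P2→Q gives 9>8]
(B,P): NE
(B,Q): not NE [P2→P gives 6>0]
(B,R): not NE [P2→P gives 6>3]
(B,S): not NE [P1→A gives 9>2; P2→P gives 6>1]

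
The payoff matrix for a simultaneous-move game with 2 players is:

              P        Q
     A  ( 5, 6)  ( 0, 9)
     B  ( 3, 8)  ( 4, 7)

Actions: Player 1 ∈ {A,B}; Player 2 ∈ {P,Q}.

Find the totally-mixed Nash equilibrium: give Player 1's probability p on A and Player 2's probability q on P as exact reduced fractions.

(p,q) = (1/4, 2/3)

P1 indiff ⇒ q·5+(1-q)·0 = q·3+(1-q)·4 ⇒ q(2) = (1-q)(4) ⇒ q = 2/3
P2 indiff ⇒ p·6+(1-p)·8 = p·9+(1-p)·7 ⇒ p(-3) = (1-p)(-1) ⇒ p = 1/4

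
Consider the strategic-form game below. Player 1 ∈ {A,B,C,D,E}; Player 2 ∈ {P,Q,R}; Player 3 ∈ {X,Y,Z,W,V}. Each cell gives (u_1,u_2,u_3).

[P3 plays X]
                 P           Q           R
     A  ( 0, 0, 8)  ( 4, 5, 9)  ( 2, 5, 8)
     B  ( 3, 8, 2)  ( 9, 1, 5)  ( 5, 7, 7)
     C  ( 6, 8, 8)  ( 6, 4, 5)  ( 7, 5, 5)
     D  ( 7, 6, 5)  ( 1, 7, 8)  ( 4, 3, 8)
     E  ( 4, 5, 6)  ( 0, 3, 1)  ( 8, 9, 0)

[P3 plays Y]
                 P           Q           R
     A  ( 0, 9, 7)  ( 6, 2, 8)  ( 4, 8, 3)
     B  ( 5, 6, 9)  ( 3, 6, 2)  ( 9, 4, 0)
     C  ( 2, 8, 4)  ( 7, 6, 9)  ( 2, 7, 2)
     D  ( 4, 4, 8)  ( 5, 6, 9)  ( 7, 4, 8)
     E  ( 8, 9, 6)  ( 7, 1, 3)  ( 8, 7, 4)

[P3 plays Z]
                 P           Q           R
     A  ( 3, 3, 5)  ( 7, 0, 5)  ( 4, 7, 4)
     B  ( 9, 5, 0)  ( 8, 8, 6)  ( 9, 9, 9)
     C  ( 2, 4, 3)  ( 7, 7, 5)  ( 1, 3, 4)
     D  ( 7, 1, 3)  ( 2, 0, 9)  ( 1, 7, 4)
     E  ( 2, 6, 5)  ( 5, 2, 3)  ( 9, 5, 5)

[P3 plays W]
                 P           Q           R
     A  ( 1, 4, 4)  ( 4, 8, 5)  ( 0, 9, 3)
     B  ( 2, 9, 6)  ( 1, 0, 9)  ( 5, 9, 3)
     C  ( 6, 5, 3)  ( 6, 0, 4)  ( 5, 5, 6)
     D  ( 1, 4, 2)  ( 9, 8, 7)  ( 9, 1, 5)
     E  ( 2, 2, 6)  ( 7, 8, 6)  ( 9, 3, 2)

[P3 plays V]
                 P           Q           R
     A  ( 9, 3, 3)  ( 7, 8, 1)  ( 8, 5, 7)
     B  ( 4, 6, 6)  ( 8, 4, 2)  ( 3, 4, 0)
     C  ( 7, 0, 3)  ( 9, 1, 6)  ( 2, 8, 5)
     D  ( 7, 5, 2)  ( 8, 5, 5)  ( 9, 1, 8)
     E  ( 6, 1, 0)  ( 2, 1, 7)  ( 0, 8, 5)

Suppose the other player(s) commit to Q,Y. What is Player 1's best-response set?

argmax u_1 = {C,E}

u_1(A vs Q,Y) = 6
u_1(B vs Q,Y) = 3
u_1(C vs Q,Y) = 7
u_1(D vs Q,Y) = 5
u_1(E vs Q,Y) = 7
max payoff 7 at {C,E}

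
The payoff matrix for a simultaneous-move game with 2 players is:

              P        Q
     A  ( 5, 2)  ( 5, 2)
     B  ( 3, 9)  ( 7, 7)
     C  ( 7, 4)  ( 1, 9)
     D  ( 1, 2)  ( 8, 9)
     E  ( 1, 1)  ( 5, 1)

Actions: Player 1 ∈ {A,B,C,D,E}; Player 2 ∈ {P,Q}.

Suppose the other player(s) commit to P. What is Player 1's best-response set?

u_1(A vs P) = 5
u_1(B vs P) = 3
u_1(C vs P) = 7
u_1(D vs P) = 1
u_1(E vs P) = 1
max payoff 7 at {C}

argmax u_1 = {C}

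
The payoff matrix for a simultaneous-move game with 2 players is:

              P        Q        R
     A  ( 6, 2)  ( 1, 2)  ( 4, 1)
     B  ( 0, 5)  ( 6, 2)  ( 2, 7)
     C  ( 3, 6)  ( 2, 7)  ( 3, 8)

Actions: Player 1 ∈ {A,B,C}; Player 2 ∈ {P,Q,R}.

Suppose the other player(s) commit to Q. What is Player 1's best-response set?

BR_1 = {B}

u_1(A vs Q) = 1
u_1(B vs Q) = 6
u_1(C vs Q) = 2
max payoff 6 at {B}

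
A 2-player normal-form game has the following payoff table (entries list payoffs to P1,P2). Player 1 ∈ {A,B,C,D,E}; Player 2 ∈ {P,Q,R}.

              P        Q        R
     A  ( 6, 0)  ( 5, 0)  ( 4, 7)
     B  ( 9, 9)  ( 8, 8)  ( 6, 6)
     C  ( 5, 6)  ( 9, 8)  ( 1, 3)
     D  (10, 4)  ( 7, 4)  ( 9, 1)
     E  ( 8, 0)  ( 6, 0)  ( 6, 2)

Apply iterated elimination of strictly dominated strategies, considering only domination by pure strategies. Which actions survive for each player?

P1 drop A (B beats it: P:9>6 Q:8>5 R:6>4)
P1 drop E (D beats it: P:10>8 Q:7>6 R:9>6)
P2 drop R (P beats it: B:9>6 C:6>3 D:4>1)
P1→{B,C,D} P2→{P,Q}

Survivors P1:{B,C,D} P2:{P,Q}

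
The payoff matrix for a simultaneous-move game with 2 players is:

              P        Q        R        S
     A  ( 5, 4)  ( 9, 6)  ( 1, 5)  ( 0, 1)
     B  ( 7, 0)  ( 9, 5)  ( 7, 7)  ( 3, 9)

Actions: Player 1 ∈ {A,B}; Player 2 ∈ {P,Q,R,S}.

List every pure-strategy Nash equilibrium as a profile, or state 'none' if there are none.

(A,P): not NE [P1→B gives 7>5; P2→Q gives 6>4]
(A,Q): NE
(A,R): not NE [P1→B gives 7>1; P2→Q gives 6>5]
(A,S): not NE [P1→B gives 3>0; P2→Q gives 6>1]
(B,P): not NE [P2→S gives 9>0]
(B,Q): not NE [P2→S gives 9>5]
(B,R): not NE [P2→S gives 9>7]
(B,S): NE

Nash profiles: (A,Q), (B,S)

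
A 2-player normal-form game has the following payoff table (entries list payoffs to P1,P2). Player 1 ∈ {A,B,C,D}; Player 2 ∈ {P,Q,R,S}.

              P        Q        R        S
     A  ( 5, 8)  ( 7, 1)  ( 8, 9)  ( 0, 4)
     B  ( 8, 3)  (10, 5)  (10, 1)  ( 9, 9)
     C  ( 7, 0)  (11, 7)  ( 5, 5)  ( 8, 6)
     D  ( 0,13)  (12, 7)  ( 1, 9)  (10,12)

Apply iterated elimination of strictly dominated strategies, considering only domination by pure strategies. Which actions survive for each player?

P1 drop A (B beats it: P:8>5 Q:10>7 R:10>8 S:9>0)
P2 drop R (S beats it: B:9>1 C:6>5 D:12>9)
P1→{B,C,D} P2→{P,Q,S}

IESDS → P1:{B,C,D} P2:{P,Q,S}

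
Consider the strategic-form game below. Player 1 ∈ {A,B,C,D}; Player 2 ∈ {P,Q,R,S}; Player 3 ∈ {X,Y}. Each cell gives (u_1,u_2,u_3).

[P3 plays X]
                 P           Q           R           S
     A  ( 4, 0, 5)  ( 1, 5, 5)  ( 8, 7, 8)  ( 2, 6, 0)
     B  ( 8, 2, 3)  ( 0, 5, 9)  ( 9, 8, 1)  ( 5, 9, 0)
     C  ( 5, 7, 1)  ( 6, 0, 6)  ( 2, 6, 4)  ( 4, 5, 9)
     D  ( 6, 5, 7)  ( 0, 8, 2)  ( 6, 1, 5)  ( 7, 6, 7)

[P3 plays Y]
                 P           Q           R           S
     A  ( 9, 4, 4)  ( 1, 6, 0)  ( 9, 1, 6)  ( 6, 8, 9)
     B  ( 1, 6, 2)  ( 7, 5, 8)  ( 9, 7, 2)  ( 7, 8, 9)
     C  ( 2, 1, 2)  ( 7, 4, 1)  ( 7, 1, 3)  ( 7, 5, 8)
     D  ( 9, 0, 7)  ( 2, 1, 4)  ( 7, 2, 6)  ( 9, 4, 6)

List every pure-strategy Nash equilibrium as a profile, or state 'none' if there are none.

(A,P,X): not NE [P1→B gives 8>4; P2→R gives 7>0]
(A,P,Y): not NE [P2→S gives 8>4; P3→X gives 5>4]
(A,Q,X): not NE [P1→C gives 6>1; P2→R gives 7>5]
(A,Q,Y): not NE [P1→C gives 7>1; P2→S gives 8>6; P3→X gives 5>0]
(A,R,X): not NE [P1→B gives 9>8]
(A,R,Y): not NE [P2→S gives 8>1; P3→X gives 8>6]
(A,S,X): not NE [P1→D gives 7>2; P2→R gives 7>6; P3→Y gives 9>0]
(A,S,Y): not NE [P1→D gives 9>6]
(B,P,X): not NE [P2→S gives 9>2]
(B,P,Y): not NE [P1→D gives 9>1; P2→S gives 8>6; P3→X gives 3>2]
(B,Q,X): not NE [P1→C gives 6>0; P2→S gives 9>5]
(B,Q,Y): not NE [P2→S gives 8>5; P3→X gives 9>8]
(B,R,X): not NE [P2→S gives 9>8; P3→Y gives 2>1]
(B,R,Y): not NE [P2→S gives 8>7]
(B,S,X): not NE [P1→D gives 7>5; P3→Y gives 9>0]
(B,S,Y): not NE [P1→D gives 9>7]
(C,P,X): not NE [P1→B gives 8>5; P3→Y gives 2>1]
(C,P,Y): not NE [P1→D gives 9>2; P2→S gives 5>1]
(C,Q,X): not NE [P2→P gives 7>0]
(C,Q,Y): not NE [P2→S gives 5>4; P3→X gives 6>1]
(C,R,X): not NE [P1→B gives 9>2; P2→P gives 7>6]
(C,R,Y): not NE [P1→B gives 9>7; P2→S gives 5>1; P3→X gives 4>3]
(C,S,X): not NE [P1→D gives 7>4; P2→P gives 7>5]
(C,S,Y): not NE [P1→D gives 9>7; P3→X gives 9>8]
(D,P,X): not NE [P1→B gives 8>6; P2→Q gives 8>5]
(D,P,Y): not NE [P2→S gives 4>0]
(D,Q,X): not NE [P1→C gives 6>0; P3→Y gives 4>2]
(D,Q,Y): not NE [P1→C gives 7>2; P2→S gives 4>1]
(D,R,X): not NE [P1→B gives 9>6; P2→Q gives 8>1; P3→Y gives 6>5]
(D,R,Y): not NE [P1→B gives 9>7; P2→S gives 4>2]
(D,S,X): not NE [P2→Q gives 8>6]
(D,S,Y): not NE [P3→X gives 7>6]

PSNE: ∅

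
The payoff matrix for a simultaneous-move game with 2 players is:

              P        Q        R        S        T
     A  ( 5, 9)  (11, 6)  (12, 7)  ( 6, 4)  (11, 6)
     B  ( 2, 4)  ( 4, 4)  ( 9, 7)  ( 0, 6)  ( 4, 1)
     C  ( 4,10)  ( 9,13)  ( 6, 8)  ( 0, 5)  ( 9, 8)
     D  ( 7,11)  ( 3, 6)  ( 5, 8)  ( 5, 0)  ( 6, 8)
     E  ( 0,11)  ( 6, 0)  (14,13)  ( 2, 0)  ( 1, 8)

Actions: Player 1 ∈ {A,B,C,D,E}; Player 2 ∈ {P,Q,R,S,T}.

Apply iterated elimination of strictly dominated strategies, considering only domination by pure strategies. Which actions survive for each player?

P1 drop B (A beats it: P:5>2 Q:11>4 R:12>9 S:6>0 T:11>4)
P1 drop C (A beats it: P:5>4 Q:11>9 R:12>6 S:6>0 T:11>9)
P2 drop Q (P beats it: A:9>6 D:11>6 E:11>0)
P2 drop S (P beats it: A:9>4 D:11>0 E:11>0)
P2 drop T (P beats it: A:9>6 D:11>8 E:11>8)
P1→{A,D,E} P2→{P,R}

Remaining: P1:{A,D,E} P2:{P,R}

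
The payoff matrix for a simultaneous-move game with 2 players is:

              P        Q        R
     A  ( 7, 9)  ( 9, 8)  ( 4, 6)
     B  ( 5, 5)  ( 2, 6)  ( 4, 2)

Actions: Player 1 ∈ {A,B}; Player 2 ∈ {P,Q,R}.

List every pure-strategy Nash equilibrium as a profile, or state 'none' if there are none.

(A,P): NE
(A,Q): not NE [P2→P gives 9>8]
(A,R): not NE [P2→P gives 9>6]
(B,P): not NE [P1→A gives 7>5; P2→Q gives 6>5]
(B,Q): not NE [P1→A gives 9>2]
(B,R): not NE [P2→Q gives 6>2]

Nash profiles: (A,P)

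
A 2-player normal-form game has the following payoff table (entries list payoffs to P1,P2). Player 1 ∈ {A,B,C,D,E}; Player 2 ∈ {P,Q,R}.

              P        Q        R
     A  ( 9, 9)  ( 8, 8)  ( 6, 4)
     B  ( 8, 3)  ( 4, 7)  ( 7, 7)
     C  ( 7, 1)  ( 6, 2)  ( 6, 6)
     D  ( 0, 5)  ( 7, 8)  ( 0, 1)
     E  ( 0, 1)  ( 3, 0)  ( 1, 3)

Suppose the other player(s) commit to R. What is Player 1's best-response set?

BR_1 = {B}

u_1(A vs R) = 6
u_1(B vs R) = 7
u_1(C vs R) = 6
u_1(D vs R) = 0
u_1(E vs R) = 1
max payoff 7 at {B}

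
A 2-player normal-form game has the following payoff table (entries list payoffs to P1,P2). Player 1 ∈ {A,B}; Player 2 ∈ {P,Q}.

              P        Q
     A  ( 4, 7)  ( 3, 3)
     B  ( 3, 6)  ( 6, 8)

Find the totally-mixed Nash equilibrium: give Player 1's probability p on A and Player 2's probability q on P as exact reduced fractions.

p=1/3, q=3/4

P1 indiff ⇒ q·4+(1-q)·3 = q·3+(1-q)·6 ⇒ q(1) = (1-q)(3) ⇒ q = 3/4
P2 indiff ⇒ p·7+(1-p)·6 = p·3+(1-p)·8 ⇒ p(4) = (1-p)(2) ⇒ p = 1/3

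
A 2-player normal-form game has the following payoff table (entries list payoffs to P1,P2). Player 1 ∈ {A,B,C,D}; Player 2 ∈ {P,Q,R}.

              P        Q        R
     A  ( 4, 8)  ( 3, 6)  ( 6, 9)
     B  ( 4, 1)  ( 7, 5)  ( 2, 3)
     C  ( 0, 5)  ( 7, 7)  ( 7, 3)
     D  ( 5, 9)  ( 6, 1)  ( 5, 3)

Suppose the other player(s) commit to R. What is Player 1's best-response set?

BR_1 = {C}

u_1(A vs R) = 6
u_1(B vs R) = 2
u_1(C vs R) = 7
u_1(D vs R) = 5
max payoff 7 at {C}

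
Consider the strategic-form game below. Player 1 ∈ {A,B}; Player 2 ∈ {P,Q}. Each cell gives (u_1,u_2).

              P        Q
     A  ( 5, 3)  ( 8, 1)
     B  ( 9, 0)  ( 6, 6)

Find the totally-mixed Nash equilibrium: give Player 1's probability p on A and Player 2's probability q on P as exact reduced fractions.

P1 indiff ⇒ q·5+(1-q)·8 = q·9+(1-q)·6 ⇒ q(-4) = (1-q)(-2) ⇒ q = 1/3
P2 indiff ⇒ p·3+(1-p)·0 = p·1+(1-p)·6 ⇒ p(2) = (1-p)(6) ⇒ p = 3/4

p=3/4, q=1/3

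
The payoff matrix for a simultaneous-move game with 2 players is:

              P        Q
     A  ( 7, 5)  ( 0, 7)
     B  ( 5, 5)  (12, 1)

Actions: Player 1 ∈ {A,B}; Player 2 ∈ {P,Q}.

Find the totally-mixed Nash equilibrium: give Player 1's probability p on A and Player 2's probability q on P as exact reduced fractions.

P1 mixes 2/3 on A; P2 mixes 6/7 on P

P1 indiff ⇒ q·7+(1-q)·0 = q·5+(1-q)·12 ⇒ q(2) = (1-q)(12) ⇒ q = 6/7
P2 indiff ⇒ p·5+(1-p)·5 = p·7+(1-p)·1 ⇒ p(-2) = (1-p)(-4) ⇒ p = 2/3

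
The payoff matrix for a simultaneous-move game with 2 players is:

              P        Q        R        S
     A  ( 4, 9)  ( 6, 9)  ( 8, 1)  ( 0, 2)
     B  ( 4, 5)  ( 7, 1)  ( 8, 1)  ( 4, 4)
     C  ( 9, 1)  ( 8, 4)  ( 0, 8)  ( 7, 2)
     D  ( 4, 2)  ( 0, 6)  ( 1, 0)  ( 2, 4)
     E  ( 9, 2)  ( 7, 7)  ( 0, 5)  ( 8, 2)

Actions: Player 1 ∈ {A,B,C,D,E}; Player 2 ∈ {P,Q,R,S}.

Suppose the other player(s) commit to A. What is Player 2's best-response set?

u_2(P vs A) = 9
u_2(Q vs A) = 9
u_2(R vs A) = 1
u_2(S vs A) = 2
max payoff 9 at {P,Q}

BR_2 = {P,Q}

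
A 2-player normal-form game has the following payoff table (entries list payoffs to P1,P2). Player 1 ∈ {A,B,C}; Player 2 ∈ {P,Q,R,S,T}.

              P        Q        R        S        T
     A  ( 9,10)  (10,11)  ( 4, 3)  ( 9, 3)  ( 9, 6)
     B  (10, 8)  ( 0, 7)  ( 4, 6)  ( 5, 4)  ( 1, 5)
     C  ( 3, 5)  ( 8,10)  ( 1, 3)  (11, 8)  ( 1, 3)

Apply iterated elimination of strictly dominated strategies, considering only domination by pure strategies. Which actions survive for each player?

P2 drop R (P beats it: A:10>3 B:8>6 C:5>3)
P2 drop S (Q beats it: A:11>3 B:7>4 C:10>8)
P1 drop C (A beats it: P:9>3 Q:10>8 T:9>1)
P2 drop T (P beats it: A:10>6 B:8>5)
P1→{A,B} P2→{P,Q}

Remaining: P1:{A,B} P2:{P,Q}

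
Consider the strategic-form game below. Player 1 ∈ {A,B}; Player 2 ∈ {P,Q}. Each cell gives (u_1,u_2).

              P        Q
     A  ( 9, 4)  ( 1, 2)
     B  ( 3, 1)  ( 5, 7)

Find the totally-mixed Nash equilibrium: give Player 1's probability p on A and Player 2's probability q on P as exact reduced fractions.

P1 indiff ⇒ q·9+(1-q)·1 = q·3+(1-q)·5 ⇒ q(6) = (1-q)(4) ⇒ q = 2/5
P2 indiff ⇒ p·4+(1-p)·1 = p·2+(1-p)·7 ⇒ p(2) = (1-p)(6) ⇒ p = 3/4

(p,q) = (3/4, 2/5)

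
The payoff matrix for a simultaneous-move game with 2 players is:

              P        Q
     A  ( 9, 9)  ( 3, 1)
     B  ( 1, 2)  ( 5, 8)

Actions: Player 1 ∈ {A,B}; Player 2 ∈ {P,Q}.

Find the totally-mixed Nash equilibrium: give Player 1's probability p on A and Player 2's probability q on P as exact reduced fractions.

P1 indiff ⇒ q·9+(1-q)·3 = q·1+(1-q)·5 ⇒ q(8) = (1-q)(2) ⇒ q = 1/5
P2 indiff ⇒ p·9+(1-p)·2 = p·1+(1-p)·8 ⇒ p(8) = (1-p)(6) ⇒ p = 3/7

P1 mixes 3/7 on A; P2 mixes 1/5 on P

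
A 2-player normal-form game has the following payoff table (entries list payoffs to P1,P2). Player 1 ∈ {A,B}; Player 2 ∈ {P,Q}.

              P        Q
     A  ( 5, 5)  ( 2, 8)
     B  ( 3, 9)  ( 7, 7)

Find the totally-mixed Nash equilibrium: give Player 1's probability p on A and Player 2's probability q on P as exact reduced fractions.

P1 indiff ⇒ q·5+(1-q)·2 = q·3+(1-q)·7 ⇒ q(2) = (1-q)(5) ⇒ q = 5/7
P2 indiff ⇒ p·5+(1-p)·9 = p·8+(1-p)·7 ⇒ p(-3) = (1-p)(-2) ⇒ p = 2/5

P1 mixes 2/5 on A; P2 mixes 5/7 on P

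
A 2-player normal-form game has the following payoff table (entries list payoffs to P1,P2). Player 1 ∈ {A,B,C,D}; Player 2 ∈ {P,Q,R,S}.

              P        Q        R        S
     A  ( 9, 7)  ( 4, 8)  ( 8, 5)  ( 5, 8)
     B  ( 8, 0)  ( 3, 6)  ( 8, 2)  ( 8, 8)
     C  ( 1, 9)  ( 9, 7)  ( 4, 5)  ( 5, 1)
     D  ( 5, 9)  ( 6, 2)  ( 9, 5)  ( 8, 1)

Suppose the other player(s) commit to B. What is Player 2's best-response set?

u_2(P vs B) = 0
u_2(Q vs B) = 6
u_2(R vs B) = 2
u_2(S vs B) = 8
max payoff 8 at {S}

P2 best: {S}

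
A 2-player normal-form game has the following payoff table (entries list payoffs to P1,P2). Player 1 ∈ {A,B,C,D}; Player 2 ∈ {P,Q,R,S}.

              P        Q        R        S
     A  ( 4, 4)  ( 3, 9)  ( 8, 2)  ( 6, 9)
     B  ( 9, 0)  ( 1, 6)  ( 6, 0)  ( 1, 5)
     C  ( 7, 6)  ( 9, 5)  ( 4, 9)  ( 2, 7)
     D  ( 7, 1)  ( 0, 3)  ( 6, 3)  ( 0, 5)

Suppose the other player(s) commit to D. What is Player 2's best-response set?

u_2(P vs D) = 1
u_2(Q vs D) = 3
u_2(R vs D) = 3
u_2(S vs D) = 5
max payoff 5 at {S}

BR_2 = {S}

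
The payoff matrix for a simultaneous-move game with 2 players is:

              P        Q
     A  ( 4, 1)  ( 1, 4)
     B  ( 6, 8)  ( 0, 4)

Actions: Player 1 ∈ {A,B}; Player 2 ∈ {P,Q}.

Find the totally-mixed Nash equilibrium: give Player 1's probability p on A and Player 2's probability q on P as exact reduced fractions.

(p,q) = (4/7, 1/3)

P1 indiff ⇒ q·4+(1-q)·1 = q·6+(1-q)·0 ⇒ q(-2) = (1-q)(-1) ⇒ q = 1/3
P2 indiff ⇒ p·1+(1-p)·8 = p·4+(1-p)·4 ⇒ p(-3) = (1-p)(-4) ⇒ p = 4/7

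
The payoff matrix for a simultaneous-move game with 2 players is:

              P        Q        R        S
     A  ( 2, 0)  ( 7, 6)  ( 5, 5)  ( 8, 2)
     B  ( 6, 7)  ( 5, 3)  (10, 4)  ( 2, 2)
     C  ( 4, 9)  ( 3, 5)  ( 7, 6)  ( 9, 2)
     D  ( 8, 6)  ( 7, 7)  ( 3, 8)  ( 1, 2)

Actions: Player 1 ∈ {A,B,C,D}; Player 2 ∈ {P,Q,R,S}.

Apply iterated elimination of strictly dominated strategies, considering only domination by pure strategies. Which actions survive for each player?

Survivors P1:{A,B,D} P2:{P,Q,R}

P2 drop S (Q beats it: A:6>2 B:3>2 C:5>2 D:7>2)
P1 drop C (B beats it: P:6>4 Q:5>3 R:10>7)
P1→{A,B,D} P2→{P,Q,R}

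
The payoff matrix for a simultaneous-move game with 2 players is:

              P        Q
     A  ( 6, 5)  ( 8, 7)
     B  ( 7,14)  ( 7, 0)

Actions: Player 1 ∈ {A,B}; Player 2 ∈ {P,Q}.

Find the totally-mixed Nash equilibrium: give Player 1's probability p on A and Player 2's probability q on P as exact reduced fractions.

P1 indiff ⇒ q·6+(1-q)·8 = q·7+(1-q)·7 ⇒ q(-1) = (1-q)(-1) ⇒ q = 1/2
P2 indiff ⇒ p·5+(1-p)·14 = p·7+(1-p)·0 ⇒ p(-2) = (1-p)(-14) ⇒ p = 7/8

(p,q) = (7/8, 1/2)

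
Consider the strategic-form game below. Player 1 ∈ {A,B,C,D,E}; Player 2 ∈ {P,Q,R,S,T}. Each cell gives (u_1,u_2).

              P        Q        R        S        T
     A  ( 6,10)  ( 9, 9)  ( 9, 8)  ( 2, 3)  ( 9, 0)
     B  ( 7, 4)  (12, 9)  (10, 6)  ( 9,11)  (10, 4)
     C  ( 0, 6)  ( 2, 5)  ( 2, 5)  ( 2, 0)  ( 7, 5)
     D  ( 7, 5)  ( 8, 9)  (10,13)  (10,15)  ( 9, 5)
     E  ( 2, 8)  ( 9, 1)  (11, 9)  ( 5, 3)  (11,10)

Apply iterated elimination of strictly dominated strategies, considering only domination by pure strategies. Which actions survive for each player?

P1 drop A (B beats it: P:7>6 Q:12>9 R:10>9 S:9>2 T:10>9)
P1 drop C (B beats it: P:7>0 Q:12>2 R:10>2 S:9>2 T:10>7)
P2 drop P (R beats it: B:6>4 D:13>5 E:9>8)
P2 drop Q (S beats it: B:11>9 D:15>9 E:3>1)
P1→{B,D,E} P2→{R,S,T}

Remaining: P1:{B,D,E} P2:{R,S,T}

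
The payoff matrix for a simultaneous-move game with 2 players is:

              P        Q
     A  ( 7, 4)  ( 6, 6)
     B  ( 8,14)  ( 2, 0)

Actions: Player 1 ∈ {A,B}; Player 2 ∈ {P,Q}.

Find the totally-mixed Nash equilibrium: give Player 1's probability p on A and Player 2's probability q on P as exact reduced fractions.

p=7/8, q=4/5

P1 indiff ⇒ q·7+(1-q)·6 = q·8+(1-q)·2 ⇒ q(-1) = (1-q)(-4) ⇒ q = 4/5
P2 indiff ⇒ p·4+(1-p)·14 = p·6+(1-p)·0 ⇒ p(-2) = (1-p)(-14) ⇒ p = 7/8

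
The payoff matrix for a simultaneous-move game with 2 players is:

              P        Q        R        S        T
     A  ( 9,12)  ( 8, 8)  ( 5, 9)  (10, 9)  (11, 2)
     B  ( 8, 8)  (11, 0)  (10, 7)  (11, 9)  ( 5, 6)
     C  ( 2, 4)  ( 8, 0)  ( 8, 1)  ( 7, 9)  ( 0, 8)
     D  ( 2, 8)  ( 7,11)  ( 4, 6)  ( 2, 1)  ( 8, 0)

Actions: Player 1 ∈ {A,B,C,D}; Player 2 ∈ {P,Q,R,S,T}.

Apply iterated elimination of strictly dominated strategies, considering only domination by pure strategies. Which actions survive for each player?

Survivors P1:{A,B} P2:{P,S}

P1 drop C (B beats it: P:8>2 Q:11>8 R:10>8 S:11>7 T:5>0)
P1 drop D (A beats it: P:9>2 Q:8>7 R:5>4 S:10>2 T:11>8)
P2 drop Q (P beats it: A:12>8 B:8>0)
P2 drop R (P beats it: A:12>9 B:8>7)
P2 drop T (P beats it: A:12>2 B:8>6)
P1→{A,B} P2→{P,S}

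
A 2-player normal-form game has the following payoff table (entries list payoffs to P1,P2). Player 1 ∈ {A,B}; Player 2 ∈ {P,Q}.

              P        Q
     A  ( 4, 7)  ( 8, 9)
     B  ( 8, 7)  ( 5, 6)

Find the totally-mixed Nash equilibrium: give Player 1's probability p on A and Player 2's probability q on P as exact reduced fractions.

P1 indiff ⇒ q·4+(1-q)·8 = q·8+(1-q)·5 ⇒ q(-4) = (1-q)(-3) ⇒ q = 3/7
P2 indiff ⇒ p·7+(1-p)·7 = p·9+(1-p)·6 ⇒ p(-2) = (1-p)(-1) ⇒ p = 1/3

(p,q) = (1/3, 3/7)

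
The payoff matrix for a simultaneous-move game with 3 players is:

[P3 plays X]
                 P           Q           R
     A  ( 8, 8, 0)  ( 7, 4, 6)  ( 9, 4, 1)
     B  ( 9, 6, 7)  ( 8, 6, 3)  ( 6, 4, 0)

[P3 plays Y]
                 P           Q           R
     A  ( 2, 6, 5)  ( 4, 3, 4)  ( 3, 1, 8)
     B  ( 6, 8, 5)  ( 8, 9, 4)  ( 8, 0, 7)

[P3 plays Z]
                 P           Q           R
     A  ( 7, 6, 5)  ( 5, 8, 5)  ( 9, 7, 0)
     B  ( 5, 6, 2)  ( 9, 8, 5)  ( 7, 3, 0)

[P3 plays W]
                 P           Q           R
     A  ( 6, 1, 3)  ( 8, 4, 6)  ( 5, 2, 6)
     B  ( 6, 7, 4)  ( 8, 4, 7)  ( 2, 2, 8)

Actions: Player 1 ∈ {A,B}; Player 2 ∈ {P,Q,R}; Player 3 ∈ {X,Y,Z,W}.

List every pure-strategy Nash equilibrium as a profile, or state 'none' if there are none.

NE set: (A,Q,W), (B,P,X)

(A,P,X): not NE [P1→B gives 9>8; P3→Z gives 5>0]
(A,P,Y): not NE [P1→B gives 6>2]
(A,P,Z): not NE [P2→Q gives 8>6]
(A,P,W): not NE [P2→Q gives 4>1; P3→Z gives 5>3]
(A,Q,X): not NE [P1→B gives 8>7; P2→P gives 8>4]
(A,Q,Y): not NE [P1→B gives 8>4; P2→P gives 6>3; P3→W gives 6>4]
(A,Q,Z): not NE [P1→B gives 9>5; P3→W gives 6>5]
(A,Q,W): NE
(A,R,X): not NE [P2→P gives 8>4; P3→Y gives 8>1]
(A,R,Y): not NE [P1→B gives 8>3; P2→P gives 6>1]
(A,R,Z): not NE [P2→Q gives 8>7; P3→Y gives 8>0]
(A,R,W): not NE [P2→Q gives 4>2; P3→Y gives 8>6]
(B,P,X): NE
(B,P,Y): not NE [P2→Q gives 9>8; P3→X gives 7>5]
(B,P,Z): not NE [P1→A gives 7>5; P2→Q gives 8>6; P3→X gives 7>2]
(B,P,W): not NE [P3→X gives 7>4]
(B,Q,X): not NE [P3→W gives 7>3]
(B,Q,Y): not NE [P3→W gives 7>4]
(B,Q,Z): not NE [P3→W gives 7>5]
(B,Q,W): not NE [P2→P gives 7>4]
(B,R,X): not NE [P1→A gives 9>6; P2→Q gives 6>4; P3→W gives 8>0]
(B,R,Y): not NE [P2→Q gives 9>0; P3→W gives 8>7]
(B,R,Z): not NE [P1→A gives 9>7; P2→Q gives 8>3; P3→W gives 8>0]
(B,R,W): not NE [P1→A gives 5>2; P2→P gives 7>2]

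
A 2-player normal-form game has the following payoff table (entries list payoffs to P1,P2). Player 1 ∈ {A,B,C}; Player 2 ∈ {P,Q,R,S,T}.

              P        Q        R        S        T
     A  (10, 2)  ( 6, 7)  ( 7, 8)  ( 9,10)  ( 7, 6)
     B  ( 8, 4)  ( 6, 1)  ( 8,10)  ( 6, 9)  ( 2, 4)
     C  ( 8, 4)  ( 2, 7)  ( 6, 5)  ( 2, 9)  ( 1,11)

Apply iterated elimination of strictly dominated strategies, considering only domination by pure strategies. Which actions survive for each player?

P1 drop C (A beats it: P:10>8 Q:6>2 R:7>6 S:9>2 T:7>1)
P2 drop P (R beats it: A:8>2 B:10>4)
P2 drop Q (R beats it: A:8>7 B:10>1)
P2 drop T (R beats it: A:8>6 B:10>4)
P1→{A,B} P2→{R,S}

Remaining: P1:{A,B} P2:{R,S}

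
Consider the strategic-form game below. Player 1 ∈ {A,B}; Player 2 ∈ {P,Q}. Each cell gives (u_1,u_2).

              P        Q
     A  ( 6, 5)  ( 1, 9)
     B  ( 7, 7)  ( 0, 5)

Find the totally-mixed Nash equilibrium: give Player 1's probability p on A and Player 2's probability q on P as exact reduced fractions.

(p,q) = (1/3, 1/2)

P1 indiff ⇒ q·6+(1-q)·1 = q·7+(1-q)·0 ⇒ q(-1) = (1-q)(-1) ⇒ q = 1/2
P2 indiff ⇒ p·5+(1-p)·7 = p·9+(1-p)·5 ⇒ p(-4) = (1-p)(-2) ⇒ p = 1/3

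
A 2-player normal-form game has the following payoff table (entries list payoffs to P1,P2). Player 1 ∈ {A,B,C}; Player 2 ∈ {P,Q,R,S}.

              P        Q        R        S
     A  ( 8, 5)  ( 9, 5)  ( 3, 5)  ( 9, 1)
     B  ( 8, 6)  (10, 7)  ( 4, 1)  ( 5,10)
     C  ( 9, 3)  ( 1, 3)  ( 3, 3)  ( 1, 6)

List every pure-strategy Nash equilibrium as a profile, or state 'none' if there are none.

Equilibria: none

(A,P): not NE [P1→C gives 9>8]
(A,Q): not NE [P1→B gives 10>9]
(A,R): not NE [P1→B gives 4>3]
(A,S): not NE [P2→R gives 5>1]
(B,P): not NE [P1→C gives 9>8; P2→S gives 10>6]
(B,Q): not NE [P2→S gives 10>7]
(B,R): not NE [P2→S gives 10>1]
(B,S): not NE [P1→A gives 9>5]
(C,P): not NE [P2→S gives 6>3]
(C,Q): not NE [P1→B gives 10>1; P2→S gives 6>3]
(C,R): not NE [P1→B gives 4>3; P2→S gives 6>3]
(C,S): not NE [P1→A gives 9>1]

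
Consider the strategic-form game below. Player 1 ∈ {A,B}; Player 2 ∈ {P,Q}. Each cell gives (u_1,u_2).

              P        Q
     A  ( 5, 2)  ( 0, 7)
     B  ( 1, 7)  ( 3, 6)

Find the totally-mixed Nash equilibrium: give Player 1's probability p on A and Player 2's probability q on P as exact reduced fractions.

P1 indiff ⇒ q·5+(1-q)·0 = q·1+(1-q)·3 ⇒ q(4) = (1-q)(3) ⇒ q = 3/7
P2 indiff ⇒ p·2+(1-p)·7 = p·7+(1-p)·6 ⇒ p(-5) = (1-p)(-1) ⇒ p = 1/6

P1 mixes 1/6 on A; P2 mixes 3/7 on P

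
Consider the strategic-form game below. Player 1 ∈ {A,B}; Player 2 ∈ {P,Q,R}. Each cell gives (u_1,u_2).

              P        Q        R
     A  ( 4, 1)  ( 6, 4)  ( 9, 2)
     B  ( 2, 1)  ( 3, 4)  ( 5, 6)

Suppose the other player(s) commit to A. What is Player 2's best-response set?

argmax u_2 = {Q}

u_2(P vs A) = 1
u_2(Q vs A) = 4
u_2(R vs A) = 2
max payoff 4 at {Q}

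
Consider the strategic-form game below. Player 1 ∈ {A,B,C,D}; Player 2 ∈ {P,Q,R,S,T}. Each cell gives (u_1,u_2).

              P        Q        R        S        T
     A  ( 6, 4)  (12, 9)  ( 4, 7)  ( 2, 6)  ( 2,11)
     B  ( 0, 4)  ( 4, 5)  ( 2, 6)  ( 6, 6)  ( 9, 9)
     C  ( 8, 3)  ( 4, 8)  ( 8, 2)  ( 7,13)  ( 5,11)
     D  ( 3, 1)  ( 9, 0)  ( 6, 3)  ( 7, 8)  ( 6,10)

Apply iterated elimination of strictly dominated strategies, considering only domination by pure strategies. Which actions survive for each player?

IESDS → P1:{B,C,D} P2:{S,T}

P2 drop P (S beats it: A:6>4 B:6>4 C:13>3 D:8>1)
P2 drop Q (T beats it: A:11>9 B:9>5 C:11>8 D:10>0)
P1 drop A (C beats it: R:8>4 S:7>2 T:5>2)
P2 drop R (T beats it: B:9>6 C:11>2 D:10>3)
P1→{B,C,D} P2→{S,T}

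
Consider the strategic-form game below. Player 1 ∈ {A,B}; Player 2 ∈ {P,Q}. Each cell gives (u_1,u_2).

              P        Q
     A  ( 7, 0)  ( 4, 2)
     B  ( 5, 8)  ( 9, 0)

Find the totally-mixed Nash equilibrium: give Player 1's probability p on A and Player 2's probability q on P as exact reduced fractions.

P1 indiff ⇒ q·7+(1-q)·4 = q·5+(1-q)·9 ⇒ q(2) = (1-q)(5) ⇒ q = 5/7
P2 indiff ⇒ p·0+(1-p)·8 = p·2+(1-p)·0 ⇒ p(-2) = (1-p)(-8) ⇒ p = 4/5

(p,q) = (4/5, 5/7)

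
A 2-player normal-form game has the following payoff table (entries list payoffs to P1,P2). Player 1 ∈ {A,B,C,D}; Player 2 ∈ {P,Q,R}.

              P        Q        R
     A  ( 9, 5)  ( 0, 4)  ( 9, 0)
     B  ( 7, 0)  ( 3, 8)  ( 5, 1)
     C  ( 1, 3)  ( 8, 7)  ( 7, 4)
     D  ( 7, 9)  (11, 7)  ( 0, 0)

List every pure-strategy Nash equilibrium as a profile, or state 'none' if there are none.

Nash profiles: (A,P)

(A,P): NE
(A,Q): not NE [P1→D gives 11>0; P2→P gives 5>4]
(A,R): not NE [P2→P gives 5>0]
(B,P): not NE [P1→A gives 9>7; P2→Q gives 8>0]
(B,Q): not NE [P1→D gives 11>3]
(B,R): not NE [P1→A gives 9>5; P2→Q gives 8>1]
(C,P): not NE [P1→A gives 9>1; P2→Q gives 7>3]
(C,Q): not NE [P1→D gives 11>8]
(C,R): not NE [P1→A gives 9>7; P2→Q gives 7>4]
(D,P): not NE [P1→A gives 9>7]
(D,Q): not NE [P2→P gives 9>7]
(D,R): not NE [P1→A gives 9>0; P2→P gives 9>0]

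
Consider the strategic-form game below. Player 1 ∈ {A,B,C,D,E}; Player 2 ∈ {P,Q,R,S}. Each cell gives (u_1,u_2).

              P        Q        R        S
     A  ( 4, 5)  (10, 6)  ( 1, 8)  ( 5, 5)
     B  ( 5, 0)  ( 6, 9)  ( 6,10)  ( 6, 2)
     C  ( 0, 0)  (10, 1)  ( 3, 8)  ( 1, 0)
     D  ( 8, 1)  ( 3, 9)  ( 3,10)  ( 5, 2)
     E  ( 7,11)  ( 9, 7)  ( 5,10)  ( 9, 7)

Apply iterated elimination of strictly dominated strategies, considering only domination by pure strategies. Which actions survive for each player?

P2 drop Q (R beats it: A:8>6 B:10>9 C:8>1 D:10>9 E:10>7)
P1 drop A (B beats it: P:5>4 R:6>1 S:6>5)
P1 drop C (B beats it: P:5>0 R:6>3 S:6>1)
P2 drop S (R beats it: B:10>2 D:10>2 E:10>7)
P1→{B,D,E} P2→{P,R}

Survivors P1:{B,D,E} P2:{P,R}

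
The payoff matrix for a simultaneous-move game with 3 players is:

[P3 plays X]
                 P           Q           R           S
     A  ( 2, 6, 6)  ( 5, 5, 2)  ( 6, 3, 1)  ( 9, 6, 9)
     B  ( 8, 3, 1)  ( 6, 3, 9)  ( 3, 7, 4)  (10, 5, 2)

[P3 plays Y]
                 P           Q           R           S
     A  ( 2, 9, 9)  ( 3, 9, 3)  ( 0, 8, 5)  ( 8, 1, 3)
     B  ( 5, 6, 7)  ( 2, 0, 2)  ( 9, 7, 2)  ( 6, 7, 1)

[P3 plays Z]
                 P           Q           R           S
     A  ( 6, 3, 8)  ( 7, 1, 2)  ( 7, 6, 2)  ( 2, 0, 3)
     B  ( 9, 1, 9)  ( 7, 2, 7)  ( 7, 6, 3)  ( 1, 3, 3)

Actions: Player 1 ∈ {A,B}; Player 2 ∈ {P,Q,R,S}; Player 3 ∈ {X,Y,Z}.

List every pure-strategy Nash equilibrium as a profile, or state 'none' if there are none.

NE set: (A,Q,Y)

(A,P,X): not NE [P1→B gives 8>2; P3→Y gives 9>6]
(A,P,Y): not NE [P1→B gives 5>2]
(A,P,Z): not NE [P1→B gives 9>6; P2→R gives 6>3; P3→Y gives 9>8]
(A,Q,X): not NE [P1→B gives 6>5; P2→S gives 6>5; P3→Y gives 3>2]
(A,Q,Y): NE
(A,Q,Z): not NE [P2→R gives 6>1; P3→Y gives 3>2]
(A,R,X): not NE [P2→S gives 6>3; P3→Y gives 5>1]
(A,R,Y): not NE [P1→B gives 9>0; P2→Q gives 9>8]
(A,R,Z): not NE [P3→Y gives 5>2]
(A,S,X): not NE [P1→B gives 10>9]
(A,S,Y): not NE [P2→Q gives 9>1; P3→X gives 9>3]
(A,S,Z): not NE [P2→R gives 6>0; P3→X gives 9>3]
(B,P,X): not NE [P2→R gives 7>3; P3→Z gives 9>1]
(B,P,Y): not NE [P2→S gives 7>6; P3→Z gives 9>7]
(B,P,Z): not NE [P2→R gives 6>1]
(B,Q,X): not NE [P2→R gives 7>3]
(B,Q,Y): not NE [P1→A gives 3>2; P2→S gives 7>0; P3→X gives 9>2]
(B,Q,Z): not NE [P2→R gives 6>2; P3→X gives 9>7]
(B,R,X): not NE [P1→A gives 6>3]
(B,R,Y): not NE [P3→X gives 4>2]
(B,R,Z): not NE [P3→X gives 4>3]
(B,S,X): not NE [P2→R gives 7>5; P3→Z gives 3>2]
(B,S,Y): not NE [P1→A gives 8>6; P3→Z gives 3>1]
(B,S,Z): not NE [P1→A gives 2>1; P2→R gives 6>3]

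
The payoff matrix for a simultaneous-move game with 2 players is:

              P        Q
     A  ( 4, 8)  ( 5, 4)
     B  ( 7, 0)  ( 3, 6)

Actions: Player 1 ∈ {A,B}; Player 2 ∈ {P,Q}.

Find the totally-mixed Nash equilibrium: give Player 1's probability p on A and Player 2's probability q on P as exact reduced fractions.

(p,q) = (3/5, 2/5)

P1 indiff ⇒ q·4+(1-q)·5 = q·7+(1-q)·3 ⇒ q(-3) = (1-q)(-2) ⇒ q = 2/5
P2 indiff ⇒ p·8+(1-p)·0 = p·4+(1-p)·6 ⇒ p(4) = (1-p)(6) ⇒ p = 3/5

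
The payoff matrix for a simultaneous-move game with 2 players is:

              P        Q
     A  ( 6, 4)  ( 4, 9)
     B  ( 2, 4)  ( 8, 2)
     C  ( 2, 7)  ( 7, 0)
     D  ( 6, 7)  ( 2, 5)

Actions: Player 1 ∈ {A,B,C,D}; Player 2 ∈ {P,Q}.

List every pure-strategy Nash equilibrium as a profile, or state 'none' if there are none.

(A,P): not NE [P2→Q gives 9>4]
(A,Q): not NE [P1→B gives 8>4]
(B,P): not NE [P1→D gives 6>2]
(B,Q): not NE [P2→P gives 4>2]
(C,P): not NE [P1→D gives 6>2]
(C,Q): not NE [P1→B gives 8>7; P2→P gives 7>0]
(D,P): NE
(D,Q): not NE [P1→B gives 8>2; P2→P gives 7>5]

NE set: (D,P)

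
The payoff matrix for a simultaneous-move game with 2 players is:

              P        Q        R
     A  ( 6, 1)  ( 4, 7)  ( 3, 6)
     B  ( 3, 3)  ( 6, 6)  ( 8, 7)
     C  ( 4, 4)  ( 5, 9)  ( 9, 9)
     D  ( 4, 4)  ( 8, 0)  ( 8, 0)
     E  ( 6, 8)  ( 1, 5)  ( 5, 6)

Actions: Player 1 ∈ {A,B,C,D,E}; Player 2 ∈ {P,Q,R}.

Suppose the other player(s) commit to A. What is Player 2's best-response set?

u_2(P vs A) = 1
u_2(Q vs A) = 7
u_2(R vs A) = 6
max payoff 7 at {Q}

BR_2 = {Q}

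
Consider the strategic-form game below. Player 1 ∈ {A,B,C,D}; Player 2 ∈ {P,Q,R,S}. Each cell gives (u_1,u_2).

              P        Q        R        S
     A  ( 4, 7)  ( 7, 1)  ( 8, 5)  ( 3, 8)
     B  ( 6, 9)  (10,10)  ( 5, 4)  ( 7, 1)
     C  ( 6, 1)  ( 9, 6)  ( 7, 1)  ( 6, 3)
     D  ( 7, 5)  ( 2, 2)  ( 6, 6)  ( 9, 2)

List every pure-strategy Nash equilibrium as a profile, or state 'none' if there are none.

NE set: (B,Q)

(A,P): not NE [P1→D gives 7>4; P2→S gives 8>7]
(A,Q): not NE [P1→B gives 10>7; P2→S gives 8>1]
(A,R): not NE [P2→S gives 8>5]
(A,S): not NE [P1→D gives 9>3]
(B,P): not NE [P1→D gives 7>6; P2→Q gives 10>9]
(B,Q): NE
(B,R): not NE [P1→A gives 8>5; P2→Q gives 10>4]
(B,S): not NE [P1→D gives 9>7; P2→Q gives 10>1]
(C,P): not NE [P1→D gives 7>6; P2→Q gives 6>1]
(C,Q): not NE [P1→B gives 10>9]
(C,R): not NE [P1→A gives 8>7; P2→Q gives 6>1]
(C,S): not NE [P1→D gives 9>6; P2→Q gives 6>3]
(D,P): not NE [P2→R gives 6>5]
(D,Q): not NE [P1→B gives 10>2; P2→R gives 6>2]
(D,R): not NE [P1→A gives 8>6]
(D,S): not NE [P2→R gives 6>2]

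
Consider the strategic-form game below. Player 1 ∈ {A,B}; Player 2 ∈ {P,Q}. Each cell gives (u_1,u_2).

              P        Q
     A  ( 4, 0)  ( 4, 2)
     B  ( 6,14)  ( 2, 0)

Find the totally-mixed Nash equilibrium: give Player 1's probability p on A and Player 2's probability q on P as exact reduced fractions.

P1 indiff ⇒ q·4+(1-q)·4 = q·6+(1-q)·2 ⇒ q(-2) = (1-q)(-2) ⇒ q = 1/2
P2 indiff ⇒ p·0+(1-p)·14 = p·2+(1-p)·0 ⇒ p(-2) = (1-p)(-14) ⇒ p = 7/8

p=7/8, q=1/2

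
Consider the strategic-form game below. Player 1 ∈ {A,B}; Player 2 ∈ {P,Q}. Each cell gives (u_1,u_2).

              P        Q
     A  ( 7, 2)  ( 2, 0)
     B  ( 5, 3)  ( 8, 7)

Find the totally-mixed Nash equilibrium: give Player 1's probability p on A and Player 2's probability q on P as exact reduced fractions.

P1 indiff ⇒ q·7+(1-q)·2 = q·5+(1-q)·8 ⇒ q(2) = (1-q)(6) ⇒ q = 3/4
P2 indiff ⇒ p·2+(1-p)·3 = p·0+(1-p)·7 ⇒ p(2) = (1-p)(4) ⇒ p = 2/3

P1 mixes 2/3 on A; P2 mixes 3/4 on P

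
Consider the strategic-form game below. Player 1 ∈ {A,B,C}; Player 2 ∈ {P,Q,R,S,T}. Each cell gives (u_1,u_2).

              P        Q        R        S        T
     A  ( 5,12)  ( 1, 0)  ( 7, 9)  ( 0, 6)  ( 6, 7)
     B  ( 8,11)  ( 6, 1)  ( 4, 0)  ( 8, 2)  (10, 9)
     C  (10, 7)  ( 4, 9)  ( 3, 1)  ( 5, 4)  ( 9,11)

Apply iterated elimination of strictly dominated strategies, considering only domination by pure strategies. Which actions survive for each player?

Survivors P1:{B,C} P2:{P,T}

P2 drop Q (T beats it: A:7>0 B:9>1 C:11>9)
P2 drop R (P beats it: A:12>9 B:11>0 C:7>1)
P1 drop A (B beats it: P:8>5 S:8>0 T:10>6)
P2 drop S (P beats it: B:11>2 C:7>4)
P1→{B,C} P2→{P,T}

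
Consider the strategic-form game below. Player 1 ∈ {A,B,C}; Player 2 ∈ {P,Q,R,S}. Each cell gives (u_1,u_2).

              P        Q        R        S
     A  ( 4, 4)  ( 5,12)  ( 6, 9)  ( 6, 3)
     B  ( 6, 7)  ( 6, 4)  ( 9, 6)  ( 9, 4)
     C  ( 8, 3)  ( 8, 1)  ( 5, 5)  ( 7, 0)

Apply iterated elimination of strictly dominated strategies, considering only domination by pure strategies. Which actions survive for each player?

P1 drop A (B beats it: P:6>4 Q:6>5 R:9>6 S:9>6)
P2 drop Q (P beats it: B:7>4 C:3>1)
P2 drop S (P beats it: B:7>4 C:3>0)
P1→{B,C} P2→{P,R}

IESDS → P1:{B,C} P2:{P,R}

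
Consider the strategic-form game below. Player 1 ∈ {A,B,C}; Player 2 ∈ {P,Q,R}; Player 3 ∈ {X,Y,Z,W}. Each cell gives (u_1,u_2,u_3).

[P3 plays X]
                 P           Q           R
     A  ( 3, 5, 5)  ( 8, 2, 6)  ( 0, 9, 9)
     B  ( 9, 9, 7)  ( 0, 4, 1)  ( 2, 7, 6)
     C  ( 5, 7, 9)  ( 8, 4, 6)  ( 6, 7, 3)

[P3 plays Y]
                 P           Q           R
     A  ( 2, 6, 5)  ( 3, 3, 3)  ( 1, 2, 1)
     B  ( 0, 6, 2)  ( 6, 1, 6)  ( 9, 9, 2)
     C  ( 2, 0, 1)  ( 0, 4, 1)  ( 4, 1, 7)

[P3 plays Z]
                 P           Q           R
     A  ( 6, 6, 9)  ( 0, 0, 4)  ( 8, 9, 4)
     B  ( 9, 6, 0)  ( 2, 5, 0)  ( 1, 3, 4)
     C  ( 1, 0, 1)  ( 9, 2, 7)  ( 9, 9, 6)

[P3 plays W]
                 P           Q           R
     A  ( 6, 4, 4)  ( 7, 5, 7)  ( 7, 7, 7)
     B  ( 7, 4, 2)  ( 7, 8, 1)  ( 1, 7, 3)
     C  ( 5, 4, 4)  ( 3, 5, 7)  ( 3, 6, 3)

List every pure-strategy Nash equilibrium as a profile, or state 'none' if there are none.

(A,P,X): not NE [P1→B gives 9>3; P2→R gives 9>5; P3→Z gives 9>5]
(A,P,Y): not NE [P3→Z gives 9>5]
(A,P,Z): not NE [P1→B gives 9>6; P2→R gives 9>6]
(A,P,W): not NE [P1→B gives 7>6; P2→R gives 7>4; P3→Z gives 9>4]
(A,Q,X): not NE [P2→R gives 9>2; P3→W gives 7>6]
(A,Q,Y): not NE [P1→B gives 6>3; P2→P gives 6>3; P3→W gives 7>3]
(A,Q,Z): not NE [P1→C gives 9>0; P2→R gives 9>0; P3→W gives 7>4]
(A,Q,W): not NE [P2→R gives 7>5]
(A,R,X): not NE [P1→C gives 6>0]
(A,R,Y): not NE [P1→B gives 9>1; P2→P gives 6>2; P3→X gives 9>1]
(A,R,Z): not NE [P1→C gives 9>8; P3→X gives 9>4]
(A,R,W): not NE [P3→X gives 9>7]
(B,P,X): NE
(B,P,Y): not NE [P1→C gives 2>0; P2→R gives 9>6; P3→X gives 7>2]
(B,P,Z): not NE [P3→X gives 7>0]
(B,P,W): not NE [P2→Q gives 8>4; P3→X gives 7>2]
(B,Q,X): not NE [P1→C gives 8>0; P2→P gives 9>4; P3→Y gives 6>1]
(B,Q,Y): not NE [P2→R gives 9>1]
(B,Q,Z): not NE [P1→C gives 9>2; P2→P gives 6>5; P3→Y gives 6>0]
(B,Q,W): not NE [P3→Y gives 6>1]
(B,R,X): not NE [P1→C gives 6>2; P2→P gives 9>7]
(B,R,Y): not NE [P3→X gives 6>2]
(B,R,Z): not NE [P1→C gives 9>1; P2→P gives 6>3; P3→X gives 6>4]
(B,R,W): not NE [P1→A gives 7>1; P2→Q gives 8>7; P3→X gives 6>3]
(C,P,X): not NE [P1→B gives 9>5]
(C,P,Y): not NE [P2→Q gives 4>0; P3→X gives 9>1]
(C,P,Z): not NE [P1→B gives 9>1; P2→R gives 9>0; P3→X gives 9>1]
(C,P,W): not NE [P1→B gives 7>5; P2→R gives 6>4; P3→X gives 9>4]
(C,Q,X): not NE [P2→R gives 7>4; P3→W gives 7>6]
(C,Q,Y): not NE [P1→B gives 6>0; P3→W gives 7>1]
(C,Q,Z): not NE [P2→R gives 9>2]
(C,Q,W): not NE [P1→B gives 7>3; P2→R gives 6>5]
(C,R,X): not NE [P3→Y gives 7>3]
(C,R,Y): not NE [P1→B gives 9>4; P2→Q gives 4>1]
(C,R,Z): not NE [P3→Y gives 7>6]
(C,R,W): not NE [P1→A gives 7>3; P3→Y gives 7>3]

NE set: (B,P,X)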